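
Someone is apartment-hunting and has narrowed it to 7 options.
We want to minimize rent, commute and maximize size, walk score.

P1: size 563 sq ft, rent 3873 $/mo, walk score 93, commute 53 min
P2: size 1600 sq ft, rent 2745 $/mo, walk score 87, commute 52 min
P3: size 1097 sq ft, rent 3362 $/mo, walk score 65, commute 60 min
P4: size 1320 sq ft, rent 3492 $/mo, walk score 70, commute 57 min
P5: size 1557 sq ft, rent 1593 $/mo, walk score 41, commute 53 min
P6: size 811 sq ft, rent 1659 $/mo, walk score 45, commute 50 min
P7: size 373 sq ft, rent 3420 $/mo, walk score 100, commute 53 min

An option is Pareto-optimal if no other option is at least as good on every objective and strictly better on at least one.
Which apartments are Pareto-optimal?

P1, P2, P5, P6, P7

P1: not dominated.
P2: not dominated (best size).
P3: dominated by P2 (size 1600≥1097, rent 2745≤3362, walk score 87≥65, commute 52≤60).
P4: dominated by P2 (size 1600≥1320, rent 2745≤3492, walk score 87≥70, commute 52≤57).
P5: not dominated (best rent).
P6: not dominated (best commute).
P7: not dominated (best walk score).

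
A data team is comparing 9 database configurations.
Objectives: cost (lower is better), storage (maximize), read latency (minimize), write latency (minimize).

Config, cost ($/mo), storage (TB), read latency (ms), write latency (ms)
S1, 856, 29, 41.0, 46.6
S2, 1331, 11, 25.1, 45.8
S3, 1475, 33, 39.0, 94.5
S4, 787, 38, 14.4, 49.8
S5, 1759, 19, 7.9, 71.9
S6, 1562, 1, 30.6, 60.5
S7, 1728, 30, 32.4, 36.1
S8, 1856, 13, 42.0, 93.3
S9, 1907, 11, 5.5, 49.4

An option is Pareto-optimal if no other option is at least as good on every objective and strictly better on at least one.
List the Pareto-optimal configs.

S1, S2, S4, S5, S7, S9

S1: not dominated.
S2: not dominated.
S3: dominated by S4 (cost 787≤1475, storage 38≥33, read latency 14.4≤39.0, write latency 49.8≤94.5).
S4: not dominated (best cost).
S5: not dominated.
S6: dominated by S2 (cost 1331≤1562, storage 11≥1, read latency 25.1≤30.6, write latency 45.8≤60.5).
S7: not dominated (best write latency).
S8: dominated by S1 (cost 856≤1856, storage 29≥13, read latency 41.0≤42.0, write latency 46.6≤93.3).
S9: not dominated (best read latency).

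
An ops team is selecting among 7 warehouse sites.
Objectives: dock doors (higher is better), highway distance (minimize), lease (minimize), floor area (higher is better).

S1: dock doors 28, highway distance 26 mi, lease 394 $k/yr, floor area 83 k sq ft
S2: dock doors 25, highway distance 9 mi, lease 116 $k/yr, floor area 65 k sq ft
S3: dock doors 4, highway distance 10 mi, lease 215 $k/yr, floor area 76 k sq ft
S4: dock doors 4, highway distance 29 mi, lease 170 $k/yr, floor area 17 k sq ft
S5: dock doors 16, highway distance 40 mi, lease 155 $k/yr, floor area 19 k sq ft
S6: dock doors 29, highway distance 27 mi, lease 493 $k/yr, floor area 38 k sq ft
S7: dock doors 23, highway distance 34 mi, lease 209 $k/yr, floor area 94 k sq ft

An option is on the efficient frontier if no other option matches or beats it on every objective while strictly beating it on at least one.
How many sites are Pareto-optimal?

S1: not dominated.
S2: not dominated (best highway distance).
S3: not dominated.
S4: dominated by S2 (dock doors 25≥4, highway distance 9≤29, lease 116≤170, floor area 65≥17).
S5: dominated by S2 (dock doors 25≥16, highway distance 9≤40, lease 116≤155, floor area 65≥19).
S6: not dominated (best dock doors).
S7: not dominated (best floor area).
Pareto-optimal: S1, S2, S3, S6, S7 → 5.

5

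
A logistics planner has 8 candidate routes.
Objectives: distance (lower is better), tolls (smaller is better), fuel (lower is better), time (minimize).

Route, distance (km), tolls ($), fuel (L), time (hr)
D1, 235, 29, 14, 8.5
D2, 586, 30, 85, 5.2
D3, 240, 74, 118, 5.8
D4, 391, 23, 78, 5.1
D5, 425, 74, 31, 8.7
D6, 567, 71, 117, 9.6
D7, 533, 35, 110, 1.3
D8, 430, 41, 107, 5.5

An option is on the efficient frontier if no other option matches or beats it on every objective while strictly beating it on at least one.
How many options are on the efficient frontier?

D1: not dominated (best distance).
D2: dominated by D4 (distance 391≤586, tolls 23≤30, fuel 78≤85, time 5.1≤5.2).
D3: not dominated.
D4: not dominated (best tolls).
D5: dominated by D1 (distance 235≤425, tolls 29≤74, fuel 14≤31, time 8.5≤8.7).
D6: dominated by D1 (distance 235≤567, tolls 29≤71, fuel 14≤117, time 8.5≤9.6).
D7: not dominated (best time).
D8: dominated by D4 (distance 391≤430, tolls 23≤41, fuel 78≤107, time 5.1≤5.5).
Pareto-optimal: D1, D3, D4, D7 → 4.

4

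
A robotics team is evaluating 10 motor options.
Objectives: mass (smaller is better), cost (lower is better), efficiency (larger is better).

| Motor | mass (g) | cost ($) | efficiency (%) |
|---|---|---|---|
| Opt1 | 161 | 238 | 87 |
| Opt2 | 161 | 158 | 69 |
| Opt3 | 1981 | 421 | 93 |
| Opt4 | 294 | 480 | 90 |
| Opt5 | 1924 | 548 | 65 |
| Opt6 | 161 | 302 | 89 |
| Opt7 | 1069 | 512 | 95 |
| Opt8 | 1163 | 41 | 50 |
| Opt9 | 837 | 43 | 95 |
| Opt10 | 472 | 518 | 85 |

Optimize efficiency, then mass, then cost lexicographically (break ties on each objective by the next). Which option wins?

Opt9

First maximize efficiency: best is 95, kept {Opt7, Opt9}.
Then minimize mass: best is 837, kept {Opt9}.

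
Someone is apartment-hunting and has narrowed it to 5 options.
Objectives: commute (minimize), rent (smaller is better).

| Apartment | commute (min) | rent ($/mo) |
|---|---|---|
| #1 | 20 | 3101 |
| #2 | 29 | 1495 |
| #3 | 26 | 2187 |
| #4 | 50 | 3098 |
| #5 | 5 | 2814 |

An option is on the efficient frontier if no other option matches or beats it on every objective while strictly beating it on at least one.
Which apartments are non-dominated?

#1: dominated by #5 (commute 5≤20, rent 2814≤3101).
#2: not dominated (best rent).
#3: not dominated.
#4: dominated by #2 (commute 29≤50, rent 1495≤3098).
#5: not dominated (best commute).

#2, #3, #5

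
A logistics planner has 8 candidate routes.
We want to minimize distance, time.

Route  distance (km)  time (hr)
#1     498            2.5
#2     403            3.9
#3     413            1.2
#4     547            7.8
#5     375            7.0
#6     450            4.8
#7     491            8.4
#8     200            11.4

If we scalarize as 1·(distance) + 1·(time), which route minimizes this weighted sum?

#1: 1·498 + 1·2.5 = 500.5
#2: 1·403 + 1·3.9 = 406.9
#3: 1·413 + 1·1.2 = 414.2
#4: 1·547 + 1·7.8 = 554.8
#5: 1·375 + 1·7.0 = 382.0
#6: 1·450 + 1·4.8 = 454.8
#7: 1·491 + 1·8.4 = 499.4
#8: 1·200 + 1·11.4 = 211.4
Lowest: #8 at 211.4.

#8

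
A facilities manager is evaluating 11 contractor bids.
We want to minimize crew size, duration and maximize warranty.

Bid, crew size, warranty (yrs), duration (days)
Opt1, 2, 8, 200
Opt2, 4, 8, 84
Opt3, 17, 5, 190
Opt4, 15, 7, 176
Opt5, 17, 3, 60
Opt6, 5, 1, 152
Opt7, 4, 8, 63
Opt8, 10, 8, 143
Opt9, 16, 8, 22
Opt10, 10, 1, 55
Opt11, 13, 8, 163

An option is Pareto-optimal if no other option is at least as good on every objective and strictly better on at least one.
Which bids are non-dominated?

Opt1: not dominated (best crew size).
Opt2: dominated by Opt7 (crew size 4≤4, warranty 8≥8, duration 63≤84).
Opt3: dominated by Opt2 (crew size 4≤17, warranty 8≥5, duration 84≤190).
Opt4: dominated by Opt2 (crew size 4≤15, warranty 8≥7, duration 84≤176).
Opt5: dominated by Opt9 (crew size 16≤17, warranty 8≥3, duration 22≤60).
Opt6: dominated by Opt2 (crew size 4≤5, warranty 8≥1, duration 84≤152).
Opt7: not dominated.
Opt8: dominated by Opt2 (crew size 4≤10, warranty 8≥8, duration 84≤143).
Opt9: not dominated (best duration).
Opt10: not dominated.
Opt11: dominated by Opt2 (crew size 4≤13, warranty 8≥8, duration 84≤163).

Opt1, Opt7, Opt9, Opt10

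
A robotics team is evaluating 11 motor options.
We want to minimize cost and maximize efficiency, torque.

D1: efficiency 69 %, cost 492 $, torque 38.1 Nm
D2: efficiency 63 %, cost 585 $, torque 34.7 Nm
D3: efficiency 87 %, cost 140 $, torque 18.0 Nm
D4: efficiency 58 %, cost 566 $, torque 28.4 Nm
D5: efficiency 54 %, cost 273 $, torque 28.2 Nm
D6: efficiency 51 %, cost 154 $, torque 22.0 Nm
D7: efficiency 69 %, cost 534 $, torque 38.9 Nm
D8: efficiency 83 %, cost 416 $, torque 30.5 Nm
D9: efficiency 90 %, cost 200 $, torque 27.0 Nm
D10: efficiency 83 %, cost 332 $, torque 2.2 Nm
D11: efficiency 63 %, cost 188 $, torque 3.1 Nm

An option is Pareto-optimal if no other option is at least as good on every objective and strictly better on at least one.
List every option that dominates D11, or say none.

D3

D3: efficiency 87≥63, cost 140≤188, torque 18.0≥3.1 — dominates D11.
Others (D1, D2, D4, D5, D6, D7, D8, D9, D10) are each worse than D11 on at least one objective.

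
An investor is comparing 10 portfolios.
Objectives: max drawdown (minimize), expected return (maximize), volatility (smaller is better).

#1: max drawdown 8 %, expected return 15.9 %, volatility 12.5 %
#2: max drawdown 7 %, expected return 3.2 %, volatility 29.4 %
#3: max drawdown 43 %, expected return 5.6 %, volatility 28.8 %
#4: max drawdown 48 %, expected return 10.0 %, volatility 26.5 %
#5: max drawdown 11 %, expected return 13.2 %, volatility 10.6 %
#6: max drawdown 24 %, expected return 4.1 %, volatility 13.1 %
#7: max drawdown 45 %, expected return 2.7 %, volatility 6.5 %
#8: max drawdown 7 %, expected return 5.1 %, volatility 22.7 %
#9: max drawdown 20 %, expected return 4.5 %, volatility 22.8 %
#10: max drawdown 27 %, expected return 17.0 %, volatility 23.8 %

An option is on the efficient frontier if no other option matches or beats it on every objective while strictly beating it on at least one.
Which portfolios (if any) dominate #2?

#8

#8: max drawdown 7≤7, expected return 5.1≥3.2, volatility 22.7≤29.4 — dominates #2.
Others (#1, #3, #4, #5, #6, #7, #9, #10) are each worse than #2 on at least one objective.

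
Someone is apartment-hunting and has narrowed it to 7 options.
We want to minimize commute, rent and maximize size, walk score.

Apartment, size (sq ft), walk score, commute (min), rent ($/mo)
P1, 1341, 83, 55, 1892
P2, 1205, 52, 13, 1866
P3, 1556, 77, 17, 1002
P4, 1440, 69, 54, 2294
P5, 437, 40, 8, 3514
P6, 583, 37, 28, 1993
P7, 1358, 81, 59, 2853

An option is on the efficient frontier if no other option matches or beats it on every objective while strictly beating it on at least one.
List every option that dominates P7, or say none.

none

P1: worse on size (1341 vs 1358).
P2: worse on size (1205 vs 1358).
P3: worse on walk score (77 vs 81).
P4: worse on walk score (69 vs 81).
P5: worse on size (437 vs 1358).
P6: worse on size (583 vs 1358).
No option dominates P7.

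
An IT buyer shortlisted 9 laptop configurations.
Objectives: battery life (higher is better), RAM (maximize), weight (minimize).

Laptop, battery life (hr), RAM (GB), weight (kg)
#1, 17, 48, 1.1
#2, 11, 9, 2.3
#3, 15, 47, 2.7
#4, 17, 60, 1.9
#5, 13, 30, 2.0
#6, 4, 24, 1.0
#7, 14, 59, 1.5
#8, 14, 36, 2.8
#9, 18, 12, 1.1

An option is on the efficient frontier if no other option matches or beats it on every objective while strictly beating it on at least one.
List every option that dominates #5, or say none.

#1, #4, #7

#1: battery life 17≥13, RAM 48≥30, weight 1.1≤2.0 — dominates #5.
#4: battery life 17≥13, RAM 60≥30, weight 1.9≤2.0 — dominates #5.
#7: battery life 14≥13, RAM 59≥30, weight 1.5≤2.0 — dominates #5.
Others (#2, #3, #6, #8, #9) are each worse than #5 on at least one objective.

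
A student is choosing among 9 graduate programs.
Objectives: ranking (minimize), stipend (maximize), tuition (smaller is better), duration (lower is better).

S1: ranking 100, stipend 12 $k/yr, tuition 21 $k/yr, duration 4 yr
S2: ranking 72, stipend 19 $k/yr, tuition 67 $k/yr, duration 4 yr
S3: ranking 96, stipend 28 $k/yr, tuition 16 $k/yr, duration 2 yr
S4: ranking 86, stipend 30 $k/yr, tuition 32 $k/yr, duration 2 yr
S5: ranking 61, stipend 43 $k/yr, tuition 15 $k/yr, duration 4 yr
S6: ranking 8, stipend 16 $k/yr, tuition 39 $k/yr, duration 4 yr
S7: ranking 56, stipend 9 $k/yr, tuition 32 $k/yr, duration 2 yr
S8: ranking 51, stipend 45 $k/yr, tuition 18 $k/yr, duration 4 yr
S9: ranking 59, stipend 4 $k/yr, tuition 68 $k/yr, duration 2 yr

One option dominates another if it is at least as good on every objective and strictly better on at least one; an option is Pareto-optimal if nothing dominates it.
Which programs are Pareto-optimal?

S1: dominated by S3 (ranking 96≤100, stipend 28≥12, tuition 16≤21, duration 2≤4).
S2: dominated by S5 (ranking 61≤72, stipend 43≥19, tuition 15≤67, duration 4≤4).
S3: not dominated.
S4: not dominated.
S5: not dominated (best tuition).
S6: not dominated (best ranking).
S7: not dominated.
S8: not dominated (best stipend).
S9: dominated by S7 (ranking 56≤59, stipend 9≥4, tuition 32≤68, duration 2≤2).

S3, S4, S5, S6, S7, S8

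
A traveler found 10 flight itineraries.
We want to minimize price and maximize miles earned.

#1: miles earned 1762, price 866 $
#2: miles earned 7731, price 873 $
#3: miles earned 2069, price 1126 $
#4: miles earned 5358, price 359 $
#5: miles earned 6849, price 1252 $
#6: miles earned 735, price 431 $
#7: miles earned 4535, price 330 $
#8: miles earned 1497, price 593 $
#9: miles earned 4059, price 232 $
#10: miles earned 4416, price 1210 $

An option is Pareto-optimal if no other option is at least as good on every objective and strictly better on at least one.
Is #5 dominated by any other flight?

#2 vs #5: miles earned 7731≥6849, price 873≤1252 — #2 is at least as good on every objective and strictly better on at least one, so #2 dominates #5.

Yes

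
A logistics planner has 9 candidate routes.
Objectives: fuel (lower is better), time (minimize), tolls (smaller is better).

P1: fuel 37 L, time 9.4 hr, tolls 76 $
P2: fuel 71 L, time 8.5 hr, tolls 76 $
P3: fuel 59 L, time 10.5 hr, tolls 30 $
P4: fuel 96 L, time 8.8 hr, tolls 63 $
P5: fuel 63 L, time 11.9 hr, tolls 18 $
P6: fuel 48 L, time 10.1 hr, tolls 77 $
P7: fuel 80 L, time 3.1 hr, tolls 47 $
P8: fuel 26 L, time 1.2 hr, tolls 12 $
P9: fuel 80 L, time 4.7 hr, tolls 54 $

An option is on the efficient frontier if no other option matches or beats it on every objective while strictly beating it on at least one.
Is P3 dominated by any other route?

P8 vs P3: fuel 26≤59, time 1.2≤10.5, tolls 12≤30 — P8 is at least as good on every objective and strictly better on at least one, so P8 dominates P3.

Yes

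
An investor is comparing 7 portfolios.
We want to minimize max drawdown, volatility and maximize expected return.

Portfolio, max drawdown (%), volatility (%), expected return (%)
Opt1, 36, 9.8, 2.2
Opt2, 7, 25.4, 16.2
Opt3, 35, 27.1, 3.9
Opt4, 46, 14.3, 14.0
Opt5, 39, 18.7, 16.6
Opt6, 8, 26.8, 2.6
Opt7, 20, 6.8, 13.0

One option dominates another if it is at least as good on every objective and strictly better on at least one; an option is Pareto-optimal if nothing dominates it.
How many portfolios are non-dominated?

Opt1: dominated by Opt7 (max drawdown 20≤36, volatility 6.8≤9.8, expected return 13.0≥2.2).
Opt2: not dominated (best max drawdown).
Opt3: dominated by Opt2 (max drawdown 7≤35, volatility 25.4≤27.1, expected return 16.2≥3.9).
Opt4: not dominated.
Opt5: not dominated (best expected return).
Opt6: dominated by Opt2 (max drawdown 7≤8, volatility 25.4≤26.8, expected return 16.2≥2.6).
Opt7: not dominated (best volatility).
Pareto-optimal: Opt2, Opt4, Opt5, Opt7 → 4.

4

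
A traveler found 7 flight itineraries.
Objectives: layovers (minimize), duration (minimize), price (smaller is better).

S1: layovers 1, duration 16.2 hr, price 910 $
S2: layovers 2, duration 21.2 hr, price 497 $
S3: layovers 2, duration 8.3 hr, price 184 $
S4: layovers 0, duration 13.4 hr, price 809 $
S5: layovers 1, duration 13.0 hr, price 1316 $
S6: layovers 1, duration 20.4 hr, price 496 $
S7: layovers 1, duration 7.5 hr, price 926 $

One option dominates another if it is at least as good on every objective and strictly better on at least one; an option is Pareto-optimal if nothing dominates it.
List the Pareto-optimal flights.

S1: dominated by S4 (layovers 0≤1, duration 13.4≤16.2, price 809≤910).
S2: dominated by S3 (layovers 2≤2, duration 8.3≤21.2, price 184≤497).
S3: not dominated (best price).
S4: not dominated (best layovers).
S5: dominated by S7 (layovers 1≤1, duration 7.5≤13.0, price 926≤1316).
S6: not dominated.
S7: not dominated (best duration).

S3, S4, S6, S7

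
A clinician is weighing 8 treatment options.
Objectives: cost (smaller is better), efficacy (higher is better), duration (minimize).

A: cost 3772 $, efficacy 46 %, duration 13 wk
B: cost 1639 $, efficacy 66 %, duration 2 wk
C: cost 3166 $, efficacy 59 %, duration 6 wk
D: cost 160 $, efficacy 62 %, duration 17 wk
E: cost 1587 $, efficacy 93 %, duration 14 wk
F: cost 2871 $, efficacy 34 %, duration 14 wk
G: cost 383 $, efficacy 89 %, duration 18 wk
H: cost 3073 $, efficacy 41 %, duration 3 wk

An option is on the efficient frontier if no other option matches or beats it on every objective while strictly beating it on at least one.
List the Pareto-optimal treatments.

A: dominated by B (cost 1639≤3772, efficacy 66≥46, duration 2≤13).
B: not dominated (best duration).
C: dominated by B (cost 1639≤3166, efficacy 66≥59, duration 2≤6).
D: not dominated (best cost).
E: not dominated (best efficacy).
F: dominated by B (cost 1639≤2871, efficacy 66≥34, duration 2≤14).
G: not dominated.
H: dominated by B (cost 1639≤3073, efficacy 66≥41, duration 2≤3).

B, D, E, G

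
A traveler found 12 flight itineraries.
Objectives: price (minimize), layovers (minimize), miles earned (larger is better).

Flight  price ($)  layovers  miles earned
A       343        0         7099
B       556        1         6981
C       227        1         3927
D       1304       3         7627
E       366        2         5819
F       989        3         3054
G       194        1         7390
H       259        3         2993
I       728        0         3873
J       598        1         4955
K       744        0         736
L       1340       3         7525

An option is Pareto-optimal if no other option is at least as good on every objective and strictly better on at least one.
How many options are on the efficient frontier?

3

A: not dominated.
B: dominated by A (price 343≤556, layovers 0≤1, miles earned 7099≥6981).
C: dominated by G (price 194≤227, layovers 1≤1, miles earned 7390≥3927).
D: not dominated (best miles earned).
E: dominated by A (price 343≤366, layovers 0≤2, miles earned 7099≥5819).
F: dominated by A (price 343≤989, layovers 0≤3, miles earned 7099≥3054).
G: not dominated (best price).
H: dominated by C (price 227≤259, layovers 1≤3, miles earned 3927≥2993).
I: dominated by A (price 343≤728, layovers 0≤0, miles earned 7099≥3873).
J: dominated by A (price 343≤598, layovers 0≤1, miles earned 7099≥4955).
K: dominated by A (price 343≤744, layovers 0≤0, miles earned 7099≥736).
L: dominated by D (price 1304≤1340, layovers 3≤3, miles earned 7627≥7525).
Pareto-optimal: A, D, G → 3.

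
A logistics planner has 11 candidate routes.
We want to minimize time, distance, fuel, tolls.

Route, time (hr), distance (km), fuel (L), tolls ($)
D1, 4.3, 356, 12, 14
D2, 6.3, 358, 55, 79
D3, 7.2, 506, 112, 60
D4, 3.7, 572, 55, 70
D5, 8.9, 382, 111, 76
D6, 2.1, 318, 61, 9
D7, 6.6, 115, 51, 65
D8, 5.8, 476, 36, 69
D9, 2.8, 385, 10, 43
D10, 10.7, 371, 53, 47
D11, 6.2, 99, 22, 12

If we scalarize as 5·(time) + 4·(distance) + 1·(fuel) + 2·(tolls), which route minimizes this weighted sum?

D11

D1: 5·4.3 + 4·356 + 1·12 + 2·14 = 1485.5
D2: 5·6.3 + 4·358 + 1·55 + 2·79 = 1676.5
D3: 5·7.2 + 4·506 + 1·112 + 2·60 = 2292.0
D4: 5·3.7 + 4·572 + 1·55 + 2·70 = 2501.5
D5: 5·8.9 + 4·382 + 1·111 + 2·76 = 1835.5
D6: 5·2.1 + 4·318 + 1·61 + 2·9 = 1361.5
D7: 5·6.6 + 4·115 + 1·51 + 2·65 = 674.0
D8: 5·5.8 + 4·476 + 1·36 + 2·69 = 2107.0
D9: 5·2.8 + 4·385 + 1·10 + 2·43 = 1650.0
D10: 5·10.7 + 4·371 + 1·53 + 2·47 = 1684.5
D11: 5·6.2 + 4·99 + 1·22 + 2·12 = 473.0
Lowest: D11 at 473.0.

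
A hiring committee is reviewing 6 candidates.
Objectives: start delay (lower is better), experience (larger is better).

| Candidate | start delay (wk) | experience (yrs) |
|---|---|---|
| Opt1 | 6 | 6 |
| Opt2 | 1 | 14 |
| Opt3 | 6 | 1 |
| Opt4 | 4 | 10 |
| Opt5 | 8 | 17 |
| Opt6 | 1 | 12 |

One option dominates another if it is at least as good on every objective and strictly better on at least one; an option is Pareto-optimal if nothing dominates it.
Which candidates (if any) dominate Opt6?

Opt2

Opt2: start delay 1≤1, experience 14≥12 — dominates Opt6.
Others (Opt1, Opt3, Opt4, Opt5) are each worse than Opt6 on at least one objective.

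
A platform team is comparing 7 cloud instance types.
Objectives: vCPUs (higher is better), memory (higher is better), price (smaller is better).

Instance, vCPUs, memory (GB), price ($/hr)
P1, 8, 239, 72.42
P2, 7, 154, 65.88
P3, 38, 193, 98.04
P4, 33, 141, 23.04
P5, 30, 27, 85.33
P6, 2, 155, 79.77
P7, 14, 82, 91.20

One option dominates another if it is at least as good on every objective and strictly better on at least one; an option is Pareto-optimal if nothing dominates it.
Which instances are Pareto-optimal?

P1, P2, P3, P4

P1: not dominated (best memory).
P2: not dominated.
P3: not dominated (best vCPUs).
P4: not dominated (best price).
P5: dominated by P4 (vCPUs 33≥30, memory 141≥27, price 23.04≤85.33).
P6: dominated by P1 (vCPUs 8≥2, memory 239≥155, price 72.42≤79.77).
P7: dominated by P4 (vCPUs 33≥14, memory 141≥82, price 23.04≤91.20).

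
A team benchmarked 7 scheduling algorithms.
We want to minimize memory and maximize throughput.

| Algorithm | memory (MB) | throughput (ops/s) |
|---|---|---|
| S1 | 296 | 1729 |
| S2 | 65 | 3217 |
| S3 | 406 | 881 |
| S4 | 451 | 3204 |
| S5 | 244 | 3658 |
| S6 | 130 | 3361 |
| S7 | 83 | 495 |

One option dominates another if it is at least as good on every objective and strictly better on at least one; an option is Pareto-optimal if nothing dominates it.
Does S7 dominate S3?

S7 vs S3: S7 is worse on throughput (495 vs 881), so it does not dominate S3.

No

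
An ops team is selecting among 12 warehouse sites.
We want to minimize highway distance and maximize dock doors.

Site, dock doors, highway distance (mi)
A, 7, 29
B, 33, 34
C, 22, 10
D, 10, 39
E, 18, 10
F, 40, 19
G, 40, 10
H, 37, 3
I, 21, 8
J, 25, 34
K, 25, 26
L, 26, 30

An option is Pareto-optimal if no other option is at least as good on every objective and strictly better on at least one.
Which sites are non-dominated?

G, H

A: dominated by C (dock doors 22≥7, highway distance 10≤29).
B: dominated by F (dock doors 40≥33, highway distance 19≤34).
C: dominated by G (dock doors 40≥22, highway distance 10≤10).
D: dominated by B (dock doors 33≥10, highway distance 34≤39).
E: dominated by C (dock doors 22≥18, highway distance 10≤10).
F: dominated by G (dock doors 40≥40, highway distance 10≤19).
G: not dominated.
H: not dominated (best highway distance).
I: dominated by H (dock doors 37≥21, highway distance 3≤8).
J: dominated by B (dock doors 33≥25, highway distance 34≤34).
K: dominated by F (dock doors 40≥25, highway distance 19≤26).
L: dominated by F (dock doors 40≥26, highway distance 19≤30).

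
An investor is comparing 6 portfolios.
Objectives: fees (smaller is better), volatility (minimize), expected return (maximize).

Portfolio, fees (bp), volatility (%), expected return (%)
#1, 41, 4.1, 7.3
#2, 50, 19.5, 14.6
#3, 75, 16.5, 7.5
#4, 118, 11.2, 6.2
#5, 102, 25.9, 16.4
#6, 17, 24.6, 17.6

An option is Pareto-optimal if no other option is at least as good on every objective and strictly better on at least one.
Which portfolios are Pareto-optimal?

#1: not dominated (best volatility).
#2: not dominated.
#3: not dominated.
#4: dominated by #1 (fees 41≤118, volatility 4.1≤11.2, expected return 7.3≥6.2).
#5: dominated by #6 (fees 17≤102, volatility 24.6≤25.9, expected return 17.6≥16.4).
#6: not dominated (best fees).

#1, #2, #3, #6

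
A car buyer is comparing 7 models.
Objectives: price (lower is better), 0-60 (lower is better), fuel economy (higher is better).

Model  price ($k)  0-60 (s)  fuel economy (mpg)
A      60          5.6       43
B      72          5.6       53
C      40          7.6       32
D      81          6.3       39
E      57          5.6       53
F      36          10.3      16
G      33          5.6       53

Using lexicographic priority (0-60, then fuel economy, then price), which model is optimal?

First minimize 0-60: best is 5.6, kept {A, B, E, G}.
Then maximize fuel economy: best is 53, kept {B, E, G}.
Then minimize price: best is 33, kept {G}.

G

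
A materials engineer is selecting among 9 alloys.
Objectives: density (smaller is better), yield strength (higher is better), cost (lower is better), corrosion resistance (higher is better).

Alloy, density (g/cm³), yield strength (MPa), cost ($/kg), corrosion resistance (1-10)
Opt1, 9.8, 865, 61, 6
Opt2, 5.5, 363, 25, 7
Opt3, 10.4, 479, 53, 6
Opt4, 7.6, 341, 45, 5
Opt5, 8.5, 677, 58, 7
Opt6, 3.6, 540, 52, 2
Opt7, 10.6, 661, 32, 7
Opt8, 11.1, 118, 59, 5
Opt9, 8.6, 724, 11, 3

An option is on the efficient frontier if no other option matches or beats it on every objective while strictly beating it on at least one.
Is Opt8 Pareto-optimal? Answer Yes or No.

Opt2 vs Opt8: density 5.5≤11.1, yield strength 363≥118, cost 25≤59, corrosion resistance 7≥5 — Opt2 is at least as good on every objective and strictly better on at least one, so Opt2 dominates Opt8.

No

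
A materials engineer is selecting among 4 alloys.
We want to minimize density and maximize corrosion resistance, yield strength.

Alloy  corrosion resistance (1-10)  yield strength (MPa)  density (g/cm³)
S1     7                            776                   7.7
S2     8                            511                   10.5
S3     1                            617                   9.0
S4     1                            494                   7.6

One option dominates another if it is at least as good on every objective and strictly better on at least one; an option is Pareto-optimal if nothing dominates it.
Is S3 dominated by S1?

Yes

S1 vs S3: corrosion resistance 7≥1, yield strength 776≥617, density 7.7≤9.0 — S1 is at least as good on every objective with at least one strict improvement.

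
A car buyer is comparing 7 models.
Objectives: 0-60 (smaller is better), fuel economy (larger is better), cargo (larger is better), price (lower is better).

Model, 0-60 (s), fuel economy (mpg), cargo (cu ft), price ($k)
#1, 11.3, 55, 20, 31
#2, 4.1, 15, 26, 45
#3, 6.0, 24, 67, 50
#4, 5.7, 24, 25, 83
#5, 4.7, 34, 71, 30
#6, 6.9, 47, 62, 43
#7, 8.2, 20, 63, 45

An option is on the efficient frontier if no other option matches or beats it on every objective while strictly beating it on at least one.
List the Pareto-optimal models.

#1, #2, #5, #6

#1: not dominated (best fuel economy).
#2: not dominated (best 0-60).
#3: dominated by #5 (0-60 4.7≤6.0, fuel economy 34≥24, cargo 71≥67, price 30≤50).
#4: dominated by #5 (0-60 4.7≤5.7, fuel economy 34≥24, cargo 71≥25, price 30≤83).
#5: not dominated (best cargo).
#6: not dominated.
#7: dominated by #5 (0-60 4.7≤8.2, fuel economy 34≥20, cargo 71≥63, price 30≤45).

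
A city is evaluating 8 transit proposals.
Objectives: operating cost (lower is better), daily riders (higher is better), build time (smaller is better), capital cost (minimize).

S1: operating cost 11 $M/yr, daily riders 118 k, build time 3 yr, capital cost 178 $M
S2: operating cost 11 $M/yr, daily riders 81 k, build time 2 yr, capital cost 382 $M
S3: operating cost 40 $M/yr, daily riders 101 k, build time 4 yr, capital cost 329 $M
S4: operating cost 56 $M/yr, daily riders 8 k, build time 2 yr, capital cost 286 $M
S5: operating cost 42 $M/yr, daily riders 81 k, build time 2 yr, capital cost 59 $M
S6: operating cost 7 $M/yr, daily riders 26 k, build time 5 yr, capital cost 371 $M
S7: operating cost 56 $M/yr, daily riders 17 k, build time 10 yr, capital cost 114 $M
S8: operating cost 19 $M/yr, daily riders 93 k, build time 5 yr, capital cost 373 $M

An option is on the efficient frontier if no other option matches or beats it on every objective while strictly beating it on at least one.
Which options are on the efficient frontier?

S1: not dominated (best daily riders).
S2: not dominated.
S3: dominated by S1 (operating cost 11≤40, daily riders 118≥101, build time 3≤4, capital cost 178≤329).
S4: dominated by S5 (operating cost 42≤56, daily riders 81≥8, build time 2≤2, capital cost 59≤286).
S5: not dominated (best capital cost).
S6: not dominated (best operating cost).
S7: dominated by S5 (operating cost 42≤56, daily riders 81≥17, build time 2≤10, capital cost 59≤114).
S8: dominated by S1 (operating cost 11≤19, daily riders 118≥93, build time 3≤5, capital cost 178≤373).

S1, S2, S5, S6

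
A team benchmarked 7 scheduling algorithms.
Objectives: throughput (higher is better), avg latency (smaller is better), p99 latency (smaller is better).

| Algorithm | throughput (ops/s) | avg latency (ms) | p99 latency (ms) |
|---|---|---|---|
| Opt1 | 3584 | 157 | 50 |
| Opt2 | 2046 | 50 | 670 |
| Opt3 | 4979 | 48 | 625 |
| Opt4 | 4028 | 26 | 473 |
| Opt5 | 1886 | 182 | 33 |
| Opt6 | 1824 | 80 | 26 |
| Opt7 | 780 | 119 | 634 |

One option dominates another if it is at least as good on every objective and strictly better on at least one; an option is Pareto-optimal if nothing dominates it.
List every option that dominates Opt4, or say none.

none

Opt1: worse on throughput (3584 vs 4028).
Opt2: worse on throughput (2046 vs 4028).
Opt3: worse on avg latency (48 vs 26).
Opt5: worse on throughput (1886 vs 4028).
Opt6: worse on throughput (1824 vs 4028).
Opt7: worse on throughput (780 vs 4028).
No option dominates Opt4.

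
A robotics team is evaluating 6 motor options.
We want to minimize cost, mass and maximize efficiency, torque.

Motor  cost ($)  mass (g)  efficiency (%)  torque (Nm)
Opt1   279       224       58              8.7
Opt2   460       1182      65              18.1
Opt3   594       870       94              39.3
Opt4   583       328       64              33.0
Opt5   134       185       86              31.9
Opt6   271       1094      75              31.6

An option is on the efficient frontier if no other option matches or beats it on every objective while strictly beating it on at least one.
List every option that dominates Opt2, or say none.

Opt5: cost 134≤460, mass 185≤1182, efficiency 86≥65, torque 31.9≥18.1 — dominates Opt2.
Opt6: cost 271≤460, mass 1094≤1182, efficiency 75≥65, torque 31.6≥18.1 — dominates Opt2.
Others (Opt1, Opt3, Opt4) are each worse than Opt2 on at least one objective.

Opt5, Opt6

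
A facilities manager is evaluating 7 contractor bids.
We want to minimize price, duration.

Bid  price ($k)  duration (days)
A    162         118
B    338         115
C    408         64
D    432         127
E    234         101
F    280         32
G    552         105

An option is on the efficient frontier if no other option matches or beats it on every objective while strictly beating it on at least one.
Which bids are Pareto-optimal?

A: not dominated (best price).
B: dominated by E (price 234≤338, duration 101≤115).
C: dominated by F (price 280≤408, duration 32≤64).
D: dominated by A (price 162≤432, duration 118≤127).
E: not dominated.
F: not dominated (best duration).
G: dominated by C (price 408≤552, duration 64≤105).

A, E, F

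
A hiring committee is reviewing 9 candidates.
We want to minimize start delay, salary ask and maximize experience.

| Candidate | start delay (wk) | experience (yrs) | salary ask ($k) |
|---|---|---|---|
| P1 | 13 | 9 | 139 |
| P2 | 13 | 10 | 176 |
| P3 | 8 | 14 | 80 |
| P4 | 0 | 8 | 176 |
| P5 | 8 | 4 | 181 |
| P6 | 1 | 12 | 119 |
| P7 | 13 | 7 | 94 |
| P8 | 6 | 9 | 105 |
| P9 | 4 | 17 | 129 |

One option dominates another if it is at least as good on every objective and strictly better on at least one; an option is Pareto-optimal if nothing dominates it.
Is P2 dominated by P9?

Yes

P9 vs P2: start delay 4≤13, experience 17≥10, salary ask 129≤176 — P9 is at least as good on every objective with at least one strict improvement.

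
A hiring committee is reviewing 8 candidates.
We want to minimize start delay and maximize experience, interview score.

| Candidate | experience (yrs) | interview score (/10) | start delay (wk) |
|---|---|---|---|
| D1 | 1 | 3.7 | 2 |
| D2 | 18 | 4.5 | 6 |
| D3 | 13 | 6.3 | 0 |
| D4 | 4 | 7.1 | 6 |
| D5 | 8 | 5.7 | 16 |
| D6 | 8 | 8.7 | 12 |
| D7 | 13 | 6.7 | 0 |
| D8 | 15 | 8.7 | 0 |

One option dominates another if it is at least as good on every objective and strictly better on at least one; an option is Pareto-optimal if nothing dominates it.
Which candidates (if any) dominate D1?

D3, D7, D8

D3: experience 13≥1, interview score 6.3≥3.7, start delay 0≤2 — dominates D1.
D7: experience 13≥1, interview score 6.7≥3.7, start delay 0≤2 — dominates D1.
D8: experience 15≥1, interview score 8.7≥3.7, start delay 0≤2 — dominates D1.
Others (D2, D4, D5, D6) are each worse than D1 on at least one objective.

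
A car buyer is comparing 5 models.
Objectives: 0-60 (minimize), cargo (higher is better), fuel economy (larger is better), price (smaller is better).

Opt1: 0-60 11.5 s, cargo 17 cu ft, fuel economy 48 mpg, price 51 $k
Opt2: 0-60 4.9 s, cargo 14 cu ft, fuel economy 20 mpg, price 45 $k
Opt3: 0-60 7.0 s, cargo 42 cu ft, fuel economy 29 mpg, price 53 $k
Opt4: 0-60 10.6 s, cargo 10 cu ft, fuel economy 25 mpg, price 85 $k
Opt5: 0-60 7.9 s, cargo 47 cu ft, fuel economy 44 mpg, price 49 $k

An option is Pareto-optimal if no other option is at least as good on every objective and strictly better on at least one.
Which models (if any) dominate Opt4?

Opt3, Opt5

Opt3: 0-60 7.0≤10.6, cargo 42≥10, fuel economy 29≥25, price 53≤85 — dominates Opt4.
Opt5: 0-60 7.9≤10.6, cargo 47≥10, fuel economy 44≥25, price 49≤85 — dominates Opt4.
Others (Opt1, Opt2) are each worse than Opt4 on at least one objective.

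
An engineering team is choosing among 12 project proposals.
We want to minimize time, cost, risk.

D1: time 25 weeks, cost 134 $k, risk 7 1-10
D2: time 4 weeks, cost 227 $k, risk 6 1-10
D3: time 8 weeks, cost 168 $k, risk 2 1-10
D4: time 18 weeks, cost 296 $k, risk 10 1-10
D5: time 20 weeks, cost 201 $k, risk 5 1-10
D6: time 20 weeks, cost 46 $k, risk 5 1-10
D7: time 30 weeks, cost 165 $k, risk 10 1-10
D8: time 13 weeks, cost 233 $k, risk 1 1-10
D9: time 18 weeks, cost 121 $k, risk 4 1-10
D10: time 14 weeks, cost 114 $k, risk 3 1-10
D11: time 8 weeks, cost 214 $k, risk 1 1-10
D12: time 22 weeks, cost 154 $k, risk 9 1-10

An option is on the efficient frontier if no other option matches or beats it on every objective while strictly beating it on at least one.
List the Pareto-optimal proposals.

D1: dominated by D6 (time 20≤25, cost 46≤134, risk 5≤7).
D2: not dominated (best time).
D3: not dominated.
D4: dominated by D2 (time 4≤18, cost 227≤296, risk 6≤10).
D5: dominated by D3 (time 8≤20, cost 168≤201, risk 2≤5).
D6: not dominated (best cost).
D7: dominated by D1 (time 25≤30, cost 134≤165, risk 7≤10).
D8: dominated by D11 (time 8≤13, cost 214≤233, risk 1≤1).
D9: dominated by D10 (time 14≤18, cost 114≤121, risk 3≤4).
D10: not dominated.
D11: not dominated.
D12: dominated by D6 (time 20≤22, cost 46≤154, risk 5≤9).

D2, D3, D6, D10, D11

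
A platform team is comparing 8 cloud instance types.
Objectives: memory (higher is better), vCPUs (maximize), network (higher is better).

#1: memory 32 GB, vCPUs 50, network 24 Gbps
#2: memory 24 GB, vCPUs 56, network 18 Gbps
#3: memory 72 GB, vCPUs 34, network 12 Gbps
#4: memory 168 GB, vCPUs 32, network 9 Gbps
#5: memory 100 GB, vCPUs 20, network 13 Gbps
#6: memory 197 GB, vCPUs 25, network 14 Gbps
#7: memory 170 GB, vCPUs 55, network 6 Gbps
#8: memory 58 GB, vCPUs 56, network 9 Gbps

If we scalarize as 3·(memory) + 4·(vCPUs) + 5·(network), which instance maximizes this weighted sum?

#6

#1: 3·32 + 4·50 + 5·24 = 416
#2: 3·24 + 4·56 + 5·18 = 386
#3: 3·72 + 4·34 + 5·12 = 412
#4: 3·168 + 4·32 + 5·9 = 677
#5: 3·100 + 4·20 + 5·13 = 445
#6: 3·197 + 4·25 + 5·14 = 761
#7: 3·170 + 4·55 + 5·6 = 760
#8: 3·58 + 4·56 + 5·9 = 443
Highest: #6 at 761.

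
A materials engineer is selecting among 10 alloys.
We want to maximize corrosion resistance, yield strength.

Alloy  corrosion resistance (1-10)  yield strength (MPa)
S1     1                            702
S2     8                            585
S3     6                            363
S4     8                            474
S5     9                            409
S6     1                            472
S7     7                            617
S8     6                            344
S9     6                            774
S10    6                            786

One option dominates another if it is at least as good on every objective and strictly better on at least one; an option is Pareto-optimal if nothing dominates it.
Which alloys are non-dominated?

S1: dominated by S9 (corrosion resistance 6≥1, yield strength 774≥702).
S2: not dominated.
S3: dominated by S2 (corrosion resistance 8≥6, yield strength 585≥363).
S4: dominated by S2 (corrosion resistance 8≥8, yield strength 585≥474).
S5: not dominated (best corrosion resistance).
S6: dominated by S1 (corrosion resistance 1≥1, yield strength 702≥472).
S7: not dominated.
S8: dominated by S2 (corrosion resistance 8≥6, yield strength 585≥344).
S9: dominated by S10 (corrosion resistance 6≥6, yield strength 786≥774).
S10: not dominated (best yield strength).

S2, S5, S7, S10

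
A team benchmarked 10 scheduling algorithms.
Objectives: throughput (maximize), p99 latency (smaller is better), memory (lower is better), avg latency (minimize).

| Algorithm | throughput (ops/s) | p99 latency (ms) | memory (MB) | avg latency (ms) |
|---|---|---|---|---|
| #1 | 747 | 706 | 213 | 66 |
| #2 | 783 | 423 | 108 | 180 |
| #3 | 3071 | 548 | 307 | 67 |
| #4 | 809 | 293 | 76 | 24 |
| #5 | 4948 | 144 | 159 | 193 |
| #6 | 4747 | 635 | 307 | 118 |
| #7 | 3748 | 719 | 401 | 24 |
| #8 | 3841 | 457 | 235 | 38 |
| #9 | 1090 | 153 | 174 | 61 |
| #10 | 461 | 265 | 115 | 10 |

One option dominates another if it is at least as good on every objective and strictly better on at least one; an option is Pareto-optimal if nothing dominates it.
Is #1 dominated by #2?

No

#2 vs #1: #2 is worse on avg latency (180 vs 66), so it does not dominate #1.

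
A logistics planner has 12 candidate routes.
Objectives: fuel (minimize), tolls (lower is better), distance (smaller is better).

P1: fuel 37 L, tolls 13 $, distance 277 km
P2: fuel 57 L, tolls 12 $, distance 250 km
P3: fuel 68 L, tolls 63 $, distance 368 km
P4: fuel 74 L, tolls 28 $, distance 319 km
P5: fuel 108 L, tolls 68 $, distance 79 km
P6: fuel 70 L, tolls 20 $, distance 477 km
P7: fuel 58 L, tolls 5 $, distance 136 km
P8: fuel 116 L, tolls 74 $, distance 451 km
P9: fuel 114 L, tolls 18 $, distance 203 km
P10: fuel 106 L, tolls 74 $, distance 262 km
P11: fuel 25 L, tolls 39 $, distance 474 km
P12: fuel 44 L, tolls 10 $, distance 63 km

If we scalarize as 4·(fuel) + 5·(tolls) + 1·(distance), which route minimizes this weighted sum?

P12

P1: 4·37 + 5·13 + 1·277 = 490
P2: 4·57 + 5·12 + 1·250 = 538
P3: 4·68 + 5·63 + 1·368 = 955
P4: 4·74 + 5·28 + 1·319 = 755
P5: 4·108 + 5·68 + 1·79 = 851
P6: 4·70 + 5·20 + 1·477 = 857
P7: 4·58 + 5·5 + 1·136 = 393
P8: 4·116 + 5·74 + 1·451 = 1285
P9: 4·114 + 5·18 + 1·203 = 749
P10: 4·106 + 5·74 + 1·262 = 1056
P11: 4·25 + 5·39 + 1·474 = 769
P12: 4·44 + 5·10 + 1·63 = 289
Lowest: P12 at 289.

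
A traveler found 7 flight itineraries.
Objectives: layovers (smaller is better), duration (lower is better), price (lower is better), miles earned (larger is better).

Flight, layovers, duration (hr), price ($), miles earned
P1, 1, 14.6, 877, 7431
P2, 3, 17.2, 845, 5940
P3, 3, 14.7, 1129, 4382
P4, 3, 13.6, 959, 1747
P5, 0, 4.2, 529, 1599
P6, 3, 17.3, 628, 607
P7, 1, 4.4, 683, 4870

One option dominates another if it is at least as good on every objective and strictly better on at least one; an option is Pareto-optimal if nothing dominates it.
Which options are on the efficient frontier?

P1: not dominated (best miles earned).
P2: not dominated.
P3: dominated by P1 (layovers 1≤3, duration 14.6≤14.7, price 877≤1129, miles earned 7431≥4382).
P4: dominated by P7 (layovers 1≤3, duration 4.4≤13.6, price 683≤959, miles earned 4870≥1747).
P5: not dominated (best layovers).
P6: dominated by P5 (layovers 0≤3, duration 4.2≤17.3, price 529≤628, miles earned 1599≥607).
P7: not dominated.

P1, P2, P5, P7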